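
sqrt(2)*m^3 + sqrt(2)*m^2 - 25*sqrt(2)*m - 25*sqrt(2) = (m - 5)*(m + 5)*(sqrt(2)*m + sqrt(2))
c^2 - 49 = (c - 7)*(c + 7)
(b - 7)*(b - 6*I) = b^2 - 7*b - 6*I*b + 42*I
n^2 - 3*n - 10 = (n - 5)*(n + 2)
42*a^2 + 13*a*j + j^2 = (6*a + j)*(7*a + j)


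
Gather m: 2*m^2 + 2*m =2*m^2 + 2*m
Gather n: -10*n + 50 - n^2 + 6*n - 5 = -n^2 - 4*n + 45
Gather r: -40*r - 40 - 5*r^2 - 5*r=-5*r^2 - 45*r - 40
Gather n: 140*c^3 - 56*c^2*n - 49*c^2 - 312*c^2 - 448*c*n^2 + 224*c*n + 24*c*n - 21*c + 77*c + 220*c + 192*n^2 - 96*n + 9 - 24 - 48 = 140*c^3 - 361*c^2 + 276*c + n^2*(192 - 448*c) + n*(-56*c^2 + 248*c - 96) - 63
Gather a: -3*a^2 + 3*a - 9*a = -3*a^2 - 6*a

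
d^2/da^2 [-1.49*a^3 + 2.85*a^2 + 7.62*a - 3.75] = 5.7 - 8.94*a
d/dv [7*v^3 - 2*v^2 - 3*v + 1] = 21*v^2 - 4*v - 3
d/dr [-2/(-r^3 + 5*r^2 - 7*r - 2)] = 2*(-3*r^2 + 10*r - 7)/(r^3 - 5*r^2 + 7*r + 2)^2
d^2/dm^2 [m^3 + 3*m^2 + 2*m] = 6*m + 6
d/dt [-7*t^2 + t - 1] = 1 - 14*t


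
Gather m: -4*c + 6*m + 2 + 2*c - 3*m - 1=-2*c + 3*m + 1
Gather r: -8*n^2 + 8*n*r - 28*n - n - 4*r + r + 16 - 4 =-8*n^2 - 29*n + r*(8*n - 3) + 12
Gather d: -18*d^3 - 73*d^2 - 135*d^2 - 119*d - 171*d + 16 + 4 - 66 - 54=-18*d^3 - 208*d^2 - 290*d - 100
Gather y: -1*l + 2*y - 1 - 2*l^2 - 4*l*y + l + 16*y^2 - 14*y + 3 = -2*l^2 + 16*y^2 + y*(-4*l - 12) + 2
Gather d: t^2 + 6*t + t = t^2 + 7*t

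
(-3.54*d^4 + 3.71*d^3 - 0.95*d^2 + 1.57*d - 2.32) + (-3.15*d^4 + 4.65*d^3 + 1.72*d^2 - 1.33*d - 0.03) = -6.69*d^4 + 8.36*d^3 + 0.77*d^2 + 0.24*d - 2.35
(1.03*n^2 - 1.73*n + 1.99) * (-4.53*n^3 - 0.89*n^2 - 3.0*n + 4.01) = -4.6659*n^5 + 6.9202*n^4 - 10.565*n^3 + 7.5492*n^2 - 12.9073*n + 7.9799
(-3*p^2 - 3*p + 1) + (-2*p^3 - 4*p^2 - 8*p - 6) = -2*p^3 - 7*p^2 - 11*p - 5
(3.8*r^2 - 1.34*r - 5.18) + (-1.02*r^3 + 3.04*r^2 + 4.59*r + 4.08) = -1.02*r^3 + 6.84*r^2 + 3.25*r - 1.1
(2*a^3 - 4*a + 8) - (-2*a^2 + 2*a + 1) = 2*a^3 + 2*a^2 - 6*a + 7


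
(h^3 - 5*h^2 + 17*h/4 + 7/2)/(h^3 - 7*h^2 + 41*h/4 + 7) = (h - 2)/(h - 4)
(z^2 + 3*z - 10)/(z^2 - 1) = (z^2 + 3*z - 10)/(z^2 - 1)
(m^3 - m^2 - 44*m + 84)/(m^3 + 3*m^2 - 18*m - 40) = (m^3 - m^2 - 44*m + 84)/(m^3 + 3*m^2 - 18*m - 40)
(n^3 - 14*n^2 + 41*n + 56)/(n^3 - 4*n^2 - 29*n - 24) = (n - 7)/(n + 3)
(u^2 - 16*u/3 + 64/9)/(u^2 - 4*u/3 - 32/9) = (3*u - 8)/(3*u + 4)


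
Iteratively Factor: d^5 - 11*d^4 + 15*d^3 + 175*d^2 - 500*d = (d - 5)*(d^4 - 6*d^3 - 15*d^2 + 100*d) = (d - 5)*(d + 4)*(d^3 - 10*d^2 + 25*d) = (d - 5)^2*(d + 4)*(d^2 - 5*d) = (d - 5)^3*(d + 4)*(d)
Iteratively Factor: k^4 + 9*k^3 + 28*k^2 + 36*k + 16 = (k + 2)*(k^3 + 7*k^2 + 14*k + 8) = (k + 2)^2*(k^2 + 5*k + 4) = (k + 2)^2*(k + 4)*(k + 1)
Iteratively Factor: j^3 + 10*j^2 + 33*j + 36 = (j + 3)*(j^2 + 7*j + 12) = (j + 3)^2*(j + 4)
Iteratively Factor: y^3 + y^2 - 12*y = (y - 3)*(y^2 + 4*y) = (y - 3)*(y + 4)*(y)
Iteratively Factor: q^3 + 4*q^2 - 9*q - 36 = (q - 3)*(q^2 + 7*q + 12) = (q - 3)*(q + 4)*(q + 3)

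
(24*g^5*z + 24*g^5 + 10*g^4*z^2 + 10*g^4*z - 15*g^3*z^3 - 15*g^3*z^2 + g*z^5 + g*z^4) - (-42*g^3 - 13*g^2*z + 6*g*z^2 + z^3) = 24*g^5*z + 24*g^5 + 10*g^4*z^2 + 10*g^4*z - 15*g^3*z^3 - 15*g^3*z^2 + 42*g^3 + 13*g^2*z + g*z^5 + g*z^4 - 6*g*z^2 - z^3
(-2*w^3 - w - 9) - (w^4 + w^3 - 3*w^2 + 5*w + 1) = -w^4 - 3*w^3 + 3*w^2 - 6*w - 10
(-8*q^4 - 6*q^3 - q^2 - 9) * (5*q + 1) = -40*q^5 - 38*q^4 - 11*q^3 - q^2 - 45*q - 9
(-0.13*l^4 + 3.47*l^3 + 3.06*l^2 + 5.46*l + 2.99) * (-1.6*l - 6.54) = 0.208*l^5 - 4.7018*l^4 - 27.5898*l^3 - 28.7484*l^2 - 40.4924*l - 19.5546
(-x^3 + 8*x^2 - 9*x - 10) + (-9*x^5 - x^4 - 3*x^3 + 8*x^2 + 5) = -9*x^5 - x^4 - 4*x^3 + 16*x^2 - 9*x - 5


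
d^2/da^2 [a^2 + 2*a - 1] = 2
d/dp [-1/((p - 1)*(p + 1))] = 2*p/((p - 1)^2*(p + 1)^2)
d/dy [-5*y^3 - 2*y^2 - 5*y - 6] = -15*y^2 - 4*y - 5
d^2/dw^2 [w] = 0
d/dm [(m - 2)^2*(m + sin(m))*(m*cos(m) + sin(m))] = (m - 2)*((2 - m)*(m + sin(m))*(m*sin(m) - 2*cos(m)) + (m - 2)*(m*cos(m) + sin(m))*(cos(m) + 1) + 2*(m + sin(m))*(m*cos(m) + sin(m)))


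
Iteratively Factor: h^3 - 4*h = (h + 2)*(h^2 - 2*h) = (h - 2)*(h + 2)*(h)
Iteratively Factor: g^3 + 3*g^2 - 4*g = (g - 1)*(g^2 + 4*g) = g*(g - 1)*(g + 4)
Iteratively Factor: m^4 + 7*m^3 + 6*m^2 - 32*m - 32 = (m + 4)*(m^3 + 3*m^2 - 6*m - 8) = (m + 4)^2*(m^2 - m - 2) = (m - 2)*(m + 4)^2*(m + 1)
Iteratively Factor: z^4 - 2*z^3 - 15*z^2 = (z - 5)*(z^3 + 3*z^2) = (z - 5)*(z + 3)*(z^2) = z*(z - 5)*(z + 3)*(z)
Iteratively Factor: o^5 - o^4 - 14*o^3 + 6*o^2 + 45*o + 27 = (o - 3)*(o^4 + 2*o^3 - 8*o^2 - 18*o - 9) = (o - 3)*(o + 1)*(o^3 + o^2 - 9*o - 9) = (o - 3)*(o + 1)^2*(o^2 - 9) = (o - 3)*(o + 1)^2*(o + 3)*(o - 3)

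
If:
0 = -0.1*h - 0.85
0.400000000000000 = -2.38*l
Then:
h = -8.50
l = -0.17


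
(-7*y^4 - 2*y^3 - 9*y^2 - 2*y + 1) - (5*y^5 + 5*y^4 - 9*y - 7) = -5*y^5 - 12*y^4 - 2*y^3 - 9*y^2 + 7*y + 8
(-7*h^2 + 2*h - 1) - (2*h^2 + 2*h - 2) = 1 - 9*h^2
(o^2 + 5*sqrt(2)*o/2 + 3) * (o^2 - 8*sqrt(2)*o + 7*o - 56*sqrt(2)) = o^4 - 11*sqrt(2)*o^3/2 + 7*o^3 - 77*sqrt(2)*o^2/2 - 37*o^2 - 259*o - 24*sqrt(2)*o - 168*sqrt(2)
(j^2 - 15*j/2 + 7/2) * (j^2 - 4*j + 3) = j^4 - 23*j^3/2 + 73*j^2/2 - 73*j/2 + 21/2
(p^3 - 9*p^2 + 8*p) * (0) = 0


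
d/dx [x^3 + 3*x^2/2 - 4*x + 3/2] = 3*x^2 + 3*x - 4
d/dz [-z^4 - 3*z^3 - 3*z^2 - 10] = z*(-4*z^2 - 9*z - 6)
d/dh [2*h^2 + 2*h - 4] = 4*h + 2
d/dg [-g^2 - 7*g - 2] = -2*g - 7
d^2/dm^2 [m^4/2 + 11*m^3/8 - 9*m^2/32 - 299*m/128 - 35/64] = 6*m^2 + 33*m/4 - 9/16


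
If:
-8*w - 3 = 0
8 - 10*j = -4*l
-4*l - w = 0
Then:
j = 67/80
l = 3/32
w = -3/8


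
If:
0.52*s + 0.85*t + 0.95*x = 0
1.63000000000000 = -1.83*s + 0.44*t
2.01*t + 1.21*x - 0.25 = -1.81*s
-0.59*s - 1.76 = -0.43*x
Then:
No Solution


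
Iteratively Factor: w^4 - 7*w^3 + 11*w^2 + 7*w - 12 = (w - 1)*(w^3 - 6*w^2 + 5*w + 12) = (w - 4)*(w - 1)*(w^2 - 2*w - 3) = (w - 4)*(w - 1)*(w + 1)*(w - 3)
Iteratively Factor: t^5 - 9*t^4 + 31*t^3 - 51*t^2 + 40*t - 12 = (t - 1)*(t^4 - 8*t^3 + 23*t^2 - 28*t + 12) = (t - 2)*(t - 1)*(t^3 - 6*t^2 + 11*t - 6) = (t - 2)^2*(t - 1)*(t^2 - 4*t + 3) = (t - 2)^2*(t - 1)^2*(t - 3)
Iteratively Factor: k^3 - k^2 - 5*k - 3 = (k - 3)*(k^2 + 2*k + 1) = (k - 3)*(k + 1)*(k + 1)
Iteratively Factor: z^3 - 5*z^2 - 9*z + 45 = (z - 3)*(z^2 - 2*z - 15) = (z - 3)*(z + 3)*(z - 5)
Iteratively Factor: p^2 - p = (p - 1)*(p)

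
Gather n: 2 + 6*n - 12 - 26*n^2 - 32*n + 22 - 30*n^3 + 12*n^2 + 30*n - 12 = -30*n^3 - 14*n^2 + 4*n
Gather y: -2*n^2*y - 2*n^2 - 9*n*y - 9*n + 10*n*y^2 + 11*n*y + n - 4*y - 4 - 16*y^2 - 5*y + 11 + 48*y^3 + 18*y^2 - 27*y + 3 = -2*n^2 - 8*n + 48*y^3 + y^2*(10*n + 2) + y*(-2*n^2 + 2*n - 36) + 10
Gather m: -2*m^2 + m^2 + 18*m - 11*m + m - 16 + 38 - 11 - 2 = -m^2 + 8*m + 9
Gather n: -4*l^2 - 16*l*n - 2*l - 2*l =-4*l^2 - 16*l*n - 4*l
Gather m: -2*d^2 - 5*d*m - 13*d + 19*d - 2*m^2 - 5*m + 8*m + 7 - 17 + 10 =-2*d^2 + 6*d - 2*m^2 + m*(3 - 5*d)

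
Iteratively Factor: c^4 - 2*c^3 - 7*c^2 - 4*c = (c - 4)*(c^3 + 2*c^2 + c) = (c - 4)*(c + 1)*(c^2 + c) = (c - 4)*(c + 1)^2*(c)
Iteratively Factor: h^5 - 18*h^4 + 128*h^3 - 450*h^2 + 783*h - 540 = (h - 3)*(h^4 - 15*h^3 + 83*h^2 - 201*h + 180) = (h - 3)^2*(h^3 - 12*h^2 + 47*h - 60) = (h - 5)*(h - 3)^2*(h^2 - 7*h + 12) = (h - 5)*(h - 3)^3*(h - 4)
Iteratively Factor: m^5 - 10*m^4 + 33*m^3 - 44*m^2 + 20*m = (m)*(m^4 - 10*m^3 + 33*m^2 - 44*m + 20) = m*(m - 5)*(m^3 - 5*m^2 + 8*m - 4) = m*(m - 5)*(m - 2)*(m^2 - 3*m + 2) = m*(m - 5)*(m - 2)*(m - 1)*(m - 2)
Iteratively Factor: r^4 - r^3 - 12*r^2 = (r - 4)*(r^3 + 3*r^2) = r*(r - 4)*(r^2 + 3*r) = r*(r - 4)*(r + 3)*(r)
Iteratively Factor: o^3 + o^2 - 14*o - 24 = (o + 2)*(o^2 - o - 12) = (o + 2)*(o + 3)*(o - 4)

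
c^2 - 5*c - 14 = (c - 7)*(c + 2)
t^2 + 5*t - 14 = (t - 2)*(t + 7)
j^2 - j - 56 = (j - 8)*(j + 7)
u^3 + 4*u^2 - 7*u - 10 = (u - 2)*(u + 1)*(u + 5)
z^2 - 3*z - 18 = (z - 6)*(z + 3)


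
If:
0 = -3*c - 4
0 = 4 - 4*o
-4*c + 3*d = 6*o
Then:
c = -4/3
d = 2/9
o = 1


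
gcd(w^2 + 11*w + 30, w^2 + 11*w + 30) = w^2 + 11*w + 30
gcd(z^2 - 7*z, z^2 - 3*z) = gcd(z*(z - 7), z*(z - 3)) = z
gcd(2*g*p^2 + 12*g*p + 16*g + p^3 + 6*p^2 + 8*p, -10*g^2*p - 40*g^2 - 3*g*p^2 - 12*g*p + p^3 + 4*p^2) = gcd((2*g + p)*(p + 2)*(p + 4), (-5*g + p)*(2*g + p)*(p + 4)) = 2*g*p + 8*g + p^2 + 4*p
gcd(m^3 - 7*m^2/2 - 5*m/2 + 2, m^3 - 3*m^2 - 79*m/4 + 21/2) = m - 1/2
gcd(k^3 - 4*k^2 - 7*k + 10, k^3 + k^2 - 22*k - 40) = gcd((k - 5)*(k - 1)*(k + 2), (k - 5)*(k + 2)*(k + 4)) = k^2 - 3*k - 10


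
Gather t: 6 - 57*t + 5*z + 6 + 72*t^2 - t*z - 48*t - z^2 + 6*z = 72*t^2 + t*(-z - 105) - z^2 + 11*z + 12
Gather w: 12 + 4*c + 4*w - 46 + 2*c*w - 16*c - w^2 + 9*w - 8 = -12*c - w^2 + w*(2*c + 13) - 42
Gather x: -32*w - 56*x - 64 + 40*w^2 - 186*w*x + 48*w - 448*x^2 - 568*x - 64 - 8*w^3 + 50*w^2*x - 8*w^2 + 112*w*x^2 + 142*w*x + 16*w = -8*w^3 + 32*w^2 + 32*w + x^2*(112*w - 448) + x*(50*w^2 - 44*w - 624) - 128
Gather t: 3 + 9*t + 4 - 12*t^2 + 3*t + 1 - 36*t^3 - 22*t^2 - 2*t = -36*t^3 - 34*t^2 + 10*t + 8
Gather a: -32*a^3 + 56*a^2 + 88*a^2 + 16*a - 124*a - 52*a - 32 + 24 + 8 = -32*a^3 + 144*a^2 - 160*a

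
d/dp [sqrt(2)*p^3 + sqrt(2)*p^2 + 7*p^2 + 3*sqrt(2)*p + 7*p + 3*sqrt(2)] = 3*sqrt(2)*p^2 + 2*sqrt(2)*p + 14*p + 3*sqrt(2) + 7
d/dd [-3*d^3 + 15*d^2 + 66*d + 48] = -9*d^2 + 30*d + 66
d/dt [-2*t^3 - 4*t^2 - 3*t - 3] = -6*t^2 - 8*t - 3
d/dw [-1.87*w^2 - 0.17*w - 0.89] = -3.74*w - 0.17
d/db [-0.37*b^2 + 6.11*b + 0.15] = 6.11 - 0.74*b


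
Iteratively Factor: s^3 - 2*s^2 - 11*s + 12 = (s - 4)*(s^2 + 2*s - 3) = (s - 4)*(s - 1)*(s + 3)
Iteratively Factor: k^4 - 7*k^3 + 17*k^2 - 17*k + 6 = (k - 1)*(k^3 - 6*k^2 + 11*k - 6) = (k - 2)*(k - 1)*(k^2 - 4*k + 3) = (k - 3)*(k - 2)*(k - 1)*(k - 1)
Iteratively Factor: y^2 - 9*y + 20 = (y - 5)*(y - 4)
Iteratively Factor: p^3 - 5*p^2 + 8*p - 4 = (p - 1)*(p^2 - 4*p + 4) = (p - 2)*(p - 1)*(p - 2)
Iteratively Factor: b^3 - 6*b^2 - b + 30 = (b + 2)*(b^2 - 8*b + 15) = (b - 3)*(b + 2)*(b - 5)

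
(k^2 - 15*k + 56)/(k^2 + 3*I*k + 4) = (k^2 - 15*k + 56)/(k^2 + 3*I*k + 4)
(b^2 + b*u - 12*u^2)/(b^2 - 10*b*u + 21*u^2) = (-b - 4*u)/(-b + 7*u)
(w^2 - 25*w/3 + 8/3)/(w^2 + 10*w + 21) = (3*w^2 - 25*w + 8)/(3*(w^2 + 10*w + 21))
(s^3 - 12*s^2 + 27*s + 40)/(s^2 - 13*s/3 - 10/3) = 3*(s^2 - 7*s - 8)/(3*s + 2)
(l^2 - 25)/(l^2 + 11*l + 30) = (l - 5)/(l + 6)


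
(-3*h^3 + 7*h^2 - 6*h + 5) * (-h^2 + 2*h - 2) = 3*h^5 - 13*h^4 + 26*h^3 - 31*h^2 + 22*h - 10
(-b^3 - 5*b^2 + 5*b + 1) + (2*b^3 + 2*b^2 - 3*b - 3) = b^3 - 3*b^2 + 2*b - 2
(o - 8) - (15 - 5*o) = 6*o - 23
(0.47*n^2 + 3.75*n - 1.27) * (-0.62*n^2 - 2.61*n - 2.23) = -0.2914*n^4 - 3.5517*n^3 - 10.0482*n^2 - 5.0478*n + 2.8321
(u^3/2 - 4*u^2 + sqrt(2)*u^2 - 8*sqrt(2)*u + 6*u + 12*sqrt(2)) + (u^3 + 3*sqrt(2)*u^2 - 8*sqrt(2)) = 3*u^3/2 - 4*u^2 + 4*sqrt(2)*u^2 - 8*sqrt(2)*u + 6*u + 4*sqrt(2)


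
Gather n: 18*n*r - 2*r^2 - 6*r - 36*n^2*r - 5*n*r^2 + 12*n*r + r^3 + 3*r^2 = -36*n^2*r + n*(-5*r^2 + 30*r) + r^3 + r^2 - 6*r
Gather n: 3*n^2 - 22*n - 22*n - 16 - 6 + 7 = 3*n^2 - 44*n - 15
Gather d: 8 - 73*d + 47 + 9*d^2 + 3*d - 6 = 9*d^2 - 70*d + 49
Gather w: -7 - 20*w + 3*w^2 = 3*w^2 - 20*w - 7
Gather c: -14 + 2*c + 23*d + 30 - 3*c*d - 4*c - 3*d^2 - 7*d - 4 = c*(-3*d - 2) - 3*d^2 + 16*d + 12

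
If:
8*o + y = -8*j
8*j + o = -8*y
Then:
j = -9*y/8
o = y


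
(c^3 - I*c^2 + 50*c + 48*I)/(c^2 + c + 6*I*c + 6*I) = (c^2 - 7*I*c + 8)/(c + 1)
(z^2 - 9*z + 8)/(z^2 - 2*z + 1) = (z - 8)/(z - 1)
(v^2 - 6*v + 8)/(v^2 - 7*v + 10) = (v - 4)/(v - 5)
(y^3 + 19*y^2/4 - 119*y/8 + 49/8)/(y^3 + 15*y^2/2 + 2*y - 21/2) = (8*y^2 - 18*y + 7)/(4*(2*y^2 + y - 3))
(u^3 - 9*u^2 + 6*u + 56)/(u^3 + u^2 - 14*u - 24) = (u - 7)/(u + 3)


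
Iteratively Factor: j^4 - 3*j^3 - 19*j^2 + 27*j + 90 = (j - 5)*(j^3 + 2*j^2 - 9*j - 18) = (j - 5)*(j - 3)*(j^2 + 5*j + 6) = (j - 5)*(j - 3)*(j + 2)*(j + 3)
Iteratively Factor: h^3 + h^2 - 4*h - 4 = (h - 2)*(h^2 + 3*h + 2) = (h - 2)*(h + 1)*(h + 2)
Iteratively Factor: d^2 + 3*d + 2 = (d + 2)*(d + 1)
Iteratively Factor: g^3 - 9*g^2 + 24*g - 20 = (g - 5)*(g^2 - 4*g + 4) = (g - 5)*(g - 2)*(g - 2)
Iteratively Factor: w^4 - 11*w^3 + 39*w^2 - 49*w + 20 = (w - 4)*(w^3 - 7*w^2 + 11*w - 5) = (w - 5)*(w - 4)*(w^2 - 2*w + 1) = (w - 5)*(w - 4)*(w - 1)*(w - 1)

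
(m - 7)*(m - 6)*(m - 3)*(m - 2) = m^4 - 18*m^3 + 113*m^2 - 288*m + 252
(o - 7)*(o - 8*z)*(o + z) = o^3 - 7*o^2*z - 7*o^2 - 8*o*z^2 + 49*o*z + 56*z^2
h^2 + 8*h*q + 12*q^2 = (h + 2*q)*(h + 6*q)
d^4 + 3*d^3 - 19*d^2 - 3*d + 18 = (d - 3)*(d - 1)*(d + 1)*(d + 6)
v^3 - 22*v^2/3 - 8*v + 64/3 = (v - 8)*(v - 4/3)*(v + 2)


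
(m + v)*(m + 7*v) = m^2 + 8*m*v + 7*v^2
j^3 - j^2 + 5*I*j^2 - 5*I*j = j*(j - 1)*(j + 5*I)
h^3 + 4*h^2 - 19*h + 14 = (h - 2)*(h - 1)*(h + 7)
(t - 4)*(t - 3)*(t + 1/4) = t^3 - 27*t^2/4 + 41*t/4 + 3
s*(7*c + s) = 7*c*s + s^2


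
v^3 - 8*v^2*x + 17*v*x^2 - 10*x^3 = (v - 5*x)*(v - 2*x)*(v - x)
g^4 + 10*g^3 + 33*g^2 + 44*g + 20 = (g + 1)*(g + 2)^2*(g + 5)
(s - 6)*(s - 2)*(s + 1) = s^3 - 7*s^2 + 4*s + 12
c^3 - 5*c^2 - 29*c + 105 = (c - 7)*(c - 3)*(c + 5)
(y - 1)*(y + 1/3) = y^2 - 2*y/3 - 1/3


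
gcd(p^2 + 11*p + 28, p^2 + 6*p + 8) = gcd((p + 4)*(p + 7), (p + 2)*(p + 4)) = p + 4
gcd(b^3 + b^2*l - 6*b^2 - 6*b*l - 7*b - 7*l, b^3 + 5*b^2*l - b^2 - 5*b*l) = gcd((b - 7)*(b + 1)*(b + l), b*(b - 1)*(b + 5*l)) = 1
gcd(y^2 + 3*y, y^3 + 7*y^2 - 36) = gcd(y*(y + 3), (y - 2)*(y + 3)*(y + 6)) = y + 3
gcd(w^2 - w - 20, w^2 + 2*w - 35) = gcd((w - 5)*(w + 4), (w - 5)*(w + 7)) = w - 5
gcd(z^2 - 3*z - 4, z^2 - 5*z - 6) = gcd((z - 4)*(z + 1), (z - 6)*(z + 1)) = z + 1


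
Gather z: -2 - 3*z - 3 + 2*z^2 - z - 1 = 2*z^2 - 4*z - 6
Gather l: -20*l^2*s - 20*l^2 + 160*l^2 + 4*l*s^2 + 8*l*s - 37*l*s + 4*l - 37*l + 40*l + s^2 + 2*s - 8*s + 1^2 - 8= l^2*(140 - 20*s) + l*(4*s^2 - 29*s + 7) + s^2 - 6*s - 7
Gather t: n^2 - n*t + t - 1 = n^2 + t*(1 - n) - 1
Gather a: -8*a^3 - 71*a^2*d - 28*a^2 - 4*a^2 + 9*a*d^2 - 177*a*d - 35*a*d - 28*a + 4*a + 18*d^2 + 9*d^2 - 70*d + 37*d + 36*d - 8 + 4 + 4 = -8*a^3 + a^2*(-71*d - 32) + a*(9*d^2 - 212*d - 24) + 27*d^2 + 3*d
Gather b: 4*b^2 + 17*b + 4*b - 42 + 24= 4*b^2 + 21*b - 18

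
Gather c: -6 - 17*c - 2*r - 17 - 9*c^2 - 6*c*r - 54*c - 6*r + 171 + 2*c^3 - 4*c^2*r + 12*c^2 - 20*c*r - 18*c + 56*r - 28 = 2*c^3 + c^2*(3 - 4*r) + c*(-26*r - 89) + 48*r + 120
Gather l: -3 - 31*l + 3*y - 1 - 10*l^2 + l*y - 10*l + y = -10*l^2 + l*(y - 41) + 4*y - 4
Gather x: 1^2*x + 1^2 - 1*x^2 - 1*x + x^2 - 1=0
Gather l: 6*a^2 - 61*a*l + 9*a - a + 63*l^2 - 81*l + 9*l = 6*a^2 + 8*a + 63*l^2 + l*(-61*a - 72)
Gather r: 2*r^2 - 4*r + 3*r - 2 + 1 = 2*r^2 - r - 1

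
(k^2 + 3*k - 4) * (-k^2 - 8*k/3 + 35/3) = -k^4 - 17*k^3/3 + 23*k^2/3 + 137*k/3 - 140/3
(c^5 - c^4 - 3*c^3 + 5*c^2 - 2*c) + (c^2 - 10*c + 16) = c^5 - c^4 - 3*c^3 + 6*c^2 - 12*c + 16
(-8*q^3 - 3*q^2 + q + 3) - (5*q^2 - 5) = -8*q^3 - 8*q^2 + q + 8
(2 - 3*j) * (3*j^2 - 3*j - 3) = -9*j^3 + 15*j^2 + 3*j - 6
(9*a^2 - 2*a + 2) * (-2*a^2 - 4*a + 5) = -18*a^4 - 32*a^3 + 49*a^2 - 18*a + 10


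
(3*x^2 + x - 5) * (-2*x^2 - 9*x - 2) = -6*x^4 - 29*x^3 - 5*x^2 + 43*x + 10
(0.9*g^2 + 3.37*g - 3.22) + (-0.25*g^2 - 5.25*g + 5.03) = 0.65*g^2 - 1.88*g + 1.81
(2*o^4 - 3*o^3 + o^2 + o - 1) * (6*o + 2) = 12*o^5 - 14*o^4 + 8*o^2 - 4*o - 2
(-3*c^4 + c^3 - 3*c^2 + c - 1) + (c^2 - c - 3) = -3*c^4 + c^3 - 2*c^2 - 4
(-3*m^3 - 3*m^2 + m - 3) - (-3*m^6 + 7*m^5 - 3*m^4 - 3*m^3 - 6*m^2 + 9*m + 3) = 3*m^6 - 7*m^5 + 3*m^4 + 3*m^2 - 8*m - 6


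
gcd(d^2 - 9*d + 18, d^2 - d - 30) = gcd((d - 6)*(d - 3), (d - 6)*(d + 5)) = d - 6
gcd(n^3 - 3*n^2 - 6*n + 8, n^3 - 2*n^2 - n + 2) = n - 1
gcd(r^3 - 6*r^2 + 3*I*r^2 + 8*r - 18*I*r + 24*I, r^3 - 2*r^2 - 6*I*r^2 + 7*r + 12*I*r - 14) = r - 2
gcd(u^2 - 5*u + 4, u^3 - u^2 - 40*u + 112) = u - 4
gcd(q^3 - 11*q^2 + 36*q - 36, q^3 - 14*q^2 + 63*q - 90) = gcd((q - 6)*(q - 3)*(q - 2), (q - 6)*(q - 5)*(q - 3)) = q^2 - 9*q + 18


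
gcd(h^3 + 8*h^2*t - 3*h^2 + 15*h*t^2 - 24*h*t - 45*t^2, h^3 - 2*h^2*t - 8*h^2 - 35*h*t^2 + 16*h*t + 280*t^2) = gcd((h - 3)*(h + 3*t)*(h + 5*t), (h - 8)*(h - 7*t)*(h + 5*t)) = h + 5*t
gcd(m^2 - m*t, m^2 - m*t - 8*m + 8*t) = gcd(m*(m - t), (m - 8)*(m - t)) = -m + t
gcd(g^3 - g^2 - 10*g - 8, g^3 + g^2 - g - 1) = g + 1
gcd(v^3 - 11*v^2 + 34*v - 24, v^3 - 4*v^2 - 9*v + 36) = v - 4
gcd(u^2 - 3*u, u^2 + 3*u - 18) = u - 3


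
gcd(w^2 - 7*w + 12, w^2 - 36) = 1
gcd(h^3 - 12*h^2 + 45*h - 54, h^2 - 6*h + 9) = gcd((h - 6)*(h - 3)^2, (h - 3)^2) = h^2 - 6*h + 9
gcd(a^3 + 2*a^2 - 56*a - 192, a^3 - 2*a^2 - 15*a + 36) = a + 4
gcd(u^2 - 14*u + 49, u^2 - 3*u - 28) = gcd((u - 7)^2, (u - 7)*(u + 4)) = u - 7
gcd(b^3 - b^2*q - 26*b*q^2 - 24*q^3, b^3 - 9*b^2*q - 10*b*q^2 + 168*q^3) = -b^2 + 2*b*q + 24*q^2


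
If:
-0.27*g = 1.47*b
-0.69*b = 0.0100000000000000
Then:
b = -0.01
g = 0.08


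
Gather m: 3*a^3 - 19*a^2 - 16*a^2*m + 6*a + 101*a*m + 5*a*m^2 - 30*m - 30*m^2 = 3*a^3 - 19*a^2 + 6*a + m^2*(5*a - 30) + m*(-16*a^2 + 101*a - 30)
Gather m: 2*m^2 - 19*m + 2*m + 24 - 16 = 2*m^2 - 17*m + 8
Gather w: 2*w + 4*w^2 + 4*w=4*w^2 + 6*w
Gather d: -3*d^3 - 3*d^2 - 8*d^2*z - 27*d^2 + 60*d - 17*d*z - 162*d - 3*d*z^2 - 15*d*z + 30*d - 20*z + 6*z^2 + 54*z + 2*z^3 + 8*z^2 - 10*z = -3*d^3 + d^2*(-8*z - 30) + d*(-3*z^2 - 32*z - 72) + 2*z^3 + 14*z^2 + 24*z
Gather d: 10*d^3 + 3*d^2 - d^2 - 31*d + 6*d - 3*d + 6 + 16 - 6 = 10*d^3 + 2*d^2 - 28*d + 16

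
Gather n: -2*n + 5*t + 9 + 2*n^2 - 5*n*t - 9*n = 2*n^2 + n*(-5*t - 11) + 5*t + 9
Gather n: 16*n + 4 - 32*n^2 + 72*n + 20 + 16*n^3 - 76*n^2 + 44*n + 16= 16*n^3 - 108*n^2 + 132*n + 40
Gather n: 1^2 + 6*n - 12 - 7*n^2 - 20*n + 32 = -7*n^2 - 14*n + 21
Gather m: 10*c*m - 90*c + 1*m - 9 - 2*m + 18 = -90*c + m*(10*c - 1) + 9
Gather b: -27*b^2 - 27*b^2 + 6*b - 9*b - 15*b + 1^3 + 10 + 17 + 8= -54*b^2 - 18*b + 36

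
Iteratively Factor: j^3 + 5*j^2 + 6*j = (j + 3)*(j^2 + 2*j) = j*(j + 3)*(j + 2)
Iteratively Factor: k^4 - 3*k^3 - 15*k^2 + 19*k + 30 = (k + 3)*(k^3 - 6*k^2 + 3*k + 10) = (k - 5)*(k + 3)*(k^2 - k - 2) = (k - 5)*(k + 1)*(k + 3)*(k - 2)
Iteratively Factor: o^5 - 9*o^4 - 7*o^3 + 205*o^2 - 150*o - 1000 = (o - 5)*(o^4 - 4*o^3 - 27*o^2 + 70*o + 200) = (o - 5)^2*(o^3 + o^2 - 22*o - 40) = (o - 5)^3*(o^2 + 6*o + 8) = (o - 5)^3*(o + 4)*(o + 2)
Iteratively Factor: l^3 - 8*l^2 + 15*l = (l - 5)*(l^2 - 3*l) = (l - 5)*(l - 3)*(l)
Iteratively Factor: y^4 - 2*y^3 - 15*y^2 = (y)*(y^3 - 2*y^2 - 15*y) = y*(y - 5)*(y^2 + 3*y) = y^2*(y - 5)*(y + 3)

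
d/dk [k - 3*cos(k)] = 3*sin(k) + 1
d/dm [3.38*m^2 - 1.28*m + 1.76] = 6.76*m - 1.28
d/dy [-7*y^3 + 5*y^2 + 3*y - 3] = -21*y^2 + 10*y + 3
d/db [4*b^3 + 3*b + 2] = 12*b^2 + 3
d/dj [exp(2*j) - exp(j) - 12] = (2*exp(j) - 1)*exp(j)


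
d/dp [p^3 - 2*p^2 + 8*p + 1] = 3*p^2 - 4*p + 8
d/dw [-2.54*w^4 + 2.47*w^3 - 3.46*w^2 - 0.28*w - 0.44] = -10.16*w^3 + 7.41*w^2 - 6.92*w - 0.28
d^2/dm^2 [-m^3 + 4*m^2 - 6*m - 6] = 8 - 6*m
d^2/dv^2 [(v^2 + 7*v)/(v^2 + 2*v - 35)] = 10/(v^3 - 15*v^2 + 75*v - 125)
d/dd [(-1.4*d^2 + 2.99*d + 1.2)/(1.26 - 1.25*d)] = (1.75*d^2 - 3.528*d + 5.2674)/(1.5625*d^2 - 3.15*d + 1.5876)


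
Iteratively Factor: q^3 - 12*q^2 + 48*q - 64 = (q - 4)*(q^2 - 8*q + 16) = (q - 4)^2*(q - 4)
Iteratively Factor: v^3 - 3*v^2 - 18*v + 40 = (v - 2)*(v^2 - v - 20) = (v - 5)*(v - 2)*(v + 4)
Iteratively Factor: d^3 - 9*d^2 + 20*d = (d - 5)*(d^2 - 4*d) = (d - 5)*(d - 4)*(d)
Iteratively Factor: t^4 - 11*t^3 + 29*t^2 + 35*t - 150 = (t - 3)*(t^3 - 8*t^2 + 5*t + 50) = (t - 5)*(t - 3)*(t^2 - 3*t - 10) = (t - 5)*(t - 3)*(t + 2)*(t - 5)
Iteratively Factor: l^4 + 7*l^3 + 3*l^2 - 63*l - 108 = (l + 4)*(l^3 + 3*l^2 - 9*l - 27) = (l + 3)*(l + 4)*(l^2 - 9) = (l - 3)*(l + 3)*(l + 4)*(l + 3)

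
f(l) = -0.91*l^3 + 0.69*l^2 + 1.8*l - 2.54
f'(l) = -2.73*l^2 + 1.38*l + 1.8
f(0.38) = -1.81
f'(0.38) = 1.93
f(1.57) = -1.53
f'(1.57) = -2.76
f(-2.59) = 13.24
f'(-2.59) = -20.09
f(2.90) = -13.71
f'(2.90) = -17.16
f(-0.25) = -2.93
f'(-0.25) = 1.28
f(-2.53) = 12.06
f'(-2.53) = -19.17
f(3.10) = -17.44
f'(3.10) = -20.16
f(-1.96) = 3.43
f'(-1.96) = -11.39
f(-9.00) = 700.54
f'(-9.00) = -231.75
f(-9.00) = 700.54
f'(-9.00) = -231.75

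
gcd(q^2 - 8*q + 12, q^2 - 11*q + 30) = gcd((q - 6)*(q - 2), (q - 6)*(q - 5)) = q - 6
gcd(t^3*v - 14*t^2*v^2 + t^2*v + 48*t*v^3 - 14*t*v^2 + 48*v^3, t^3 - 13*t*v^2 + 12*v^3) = 1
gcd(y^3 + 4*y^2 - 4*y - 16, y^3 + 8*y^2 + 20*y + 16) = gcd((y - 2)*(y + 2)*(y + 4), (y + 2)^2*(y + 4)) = y^2 + 6*y + 8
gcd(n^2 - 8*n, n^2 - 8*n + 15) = 1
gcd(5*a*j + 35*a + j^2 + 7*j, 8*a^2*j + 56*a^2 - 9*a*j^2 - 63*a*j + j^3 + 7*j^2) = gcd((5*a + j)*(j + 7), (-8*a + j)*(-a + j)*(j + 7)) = j + 7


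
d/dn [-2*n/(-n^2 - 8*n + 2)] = 2*(n^2 - 2*n*(n + 4) + 8*n - 2)/(n^2 + 8*n - 2)^2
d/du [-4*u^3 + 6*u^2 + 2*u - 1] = -12*u^2 + 12*u + 2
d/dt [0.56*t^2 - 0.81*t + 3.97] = 1.12*t - 0.81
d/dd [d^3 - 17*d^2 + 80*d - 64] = 3*d^2 - 34*d + 80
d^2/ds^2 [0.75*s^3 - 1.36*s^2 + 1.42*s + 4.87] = 4.5*s - 2.72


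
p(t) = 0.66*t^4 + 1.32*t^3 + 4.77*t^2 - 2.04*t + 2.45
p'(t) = 2.64*t^3 + 3.96*t^2 + 9.54*t - 2.04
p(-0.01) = 2.47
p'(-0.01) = -2.14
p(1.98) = 37.50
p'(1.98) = 52.87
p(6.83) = 2067.84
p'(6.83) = 1088.98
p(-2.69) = 51.32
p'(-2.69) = -50.44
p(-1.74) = 19.54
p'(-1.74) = -20.56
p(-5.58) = 572.87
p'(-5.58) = -390.65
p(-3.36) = 97.20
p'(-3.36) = -89.53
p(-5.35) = 488.46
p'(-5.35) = -344.00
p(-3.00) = 69.32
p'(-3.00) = -66.30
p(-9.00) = 3775.16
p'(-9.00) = -1691.70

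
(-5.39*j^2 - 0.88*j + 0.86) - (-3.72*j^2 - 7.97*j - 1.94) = -1.67*j^2 + 7.09*j + 2.8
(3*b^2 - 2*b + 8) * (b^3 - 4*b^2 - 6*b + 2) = 3*b^5 - 14*b^4 - 2*b^3 - 14*b^2 - 52*b + 16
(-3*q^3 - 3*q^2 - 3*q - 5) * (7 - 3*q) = 9*q^4 - 12*q^3 - 12*q^2 - 6*q - 35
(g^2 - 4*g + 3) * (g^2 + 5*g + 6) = g^4 + g^3 - 11*g^2 - 9*g + 18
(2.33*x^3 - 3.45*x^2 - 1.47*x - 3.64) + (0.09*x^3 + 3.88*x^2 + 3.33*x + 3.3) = 2.42*x^3 + 0.43*x^2 + 1.86*x - 0.34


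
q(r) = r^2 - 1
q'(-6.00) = -12.00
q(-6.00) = 35.00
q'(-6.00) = -12.00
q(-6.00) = 35.00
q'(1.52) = 3.04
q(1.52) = 1.31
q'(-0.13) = -0.26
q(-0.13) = -0.98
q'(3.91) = 7.82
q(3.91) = 14.29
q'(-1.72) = -3.44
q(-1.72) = 1.96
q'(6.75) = 13.50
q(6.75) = 44.56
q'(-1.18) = -2.36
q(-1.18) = 0.39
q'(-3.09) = -6.18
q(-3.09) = 8.55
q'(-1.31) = -2.62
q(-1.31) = 0.72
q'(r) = 2*r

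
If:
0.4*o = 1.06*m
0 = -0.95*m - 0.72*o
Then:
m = 0.00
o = 0.00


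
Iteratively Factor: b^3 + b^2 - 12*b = (b)*(b^2 + b - 12) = b*(b + 4)*(b - 3)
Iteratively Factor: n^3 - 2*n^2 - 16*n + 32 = (n - 4)*(n^2 + 2*n - 8) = (n - 4)*(n - 2)*(n + 4)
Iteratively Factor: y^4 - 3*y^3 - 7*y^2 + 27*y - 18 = (y - 1)*(y^3 - 2*y^2 - 9*y + 18) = (y - 2)*(y - 1)*(y^2 - 9) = (y - 2)*(y - 1)*(y + 3)*(y - 3)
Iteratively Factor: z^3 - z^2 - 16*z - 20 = (z + 2)*(z^2 - 3*z - 10) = (z - 5)*(z + 2)*(z + 2)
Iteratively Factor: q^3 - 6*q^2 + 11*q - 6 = (q - 1)*(q^2 - 5*q + 6) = (q - 3)*(q - 1)*(q - 2)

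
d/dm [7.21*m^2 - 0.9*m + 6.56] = 14.42*m - 0.9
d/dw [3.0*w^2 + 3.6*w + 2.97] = 6.0*w + 3.6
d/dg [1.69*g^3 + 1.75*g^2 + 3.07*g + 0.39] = 5.07*g^2 + 3.5*g + 3.07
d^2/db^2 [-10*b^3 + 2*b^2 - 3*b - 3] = 4 - 60*b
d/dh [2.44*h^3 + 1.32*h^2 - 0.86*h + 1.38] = 7.32*h^2 + 2.64*h - 0.86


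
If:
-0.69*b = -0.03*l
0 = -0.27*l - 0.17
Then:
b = -0.03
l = -0.63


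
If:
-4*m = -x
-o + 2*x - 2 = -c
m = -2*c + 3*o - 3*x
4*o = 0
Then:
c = -26/3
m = 4/3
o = 0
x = 16/3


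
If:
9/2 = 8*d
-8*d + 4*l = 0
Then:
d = 9/16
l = 9/8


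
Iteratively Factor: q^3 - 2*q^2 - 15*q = (q + 3)*(q^2 - 5*q) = (q - 5)*(q + 3)*(q)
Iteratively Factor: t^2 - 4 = (t + 2)*(t - 2)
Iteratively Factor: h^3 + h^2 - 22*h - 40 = (h + 2)*(h^2 - h - 20) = (h - 5)*(h + 2)*(h + 4)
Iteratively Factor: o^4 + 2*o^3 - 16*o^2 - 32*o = (o + 2)*(o^3 - 16*o) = o*(o + 2)*(o^2 - 16) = o*(o + 2)*(o + 4)*(o - 4)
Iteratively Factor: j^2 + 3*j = (j + 3)*(j)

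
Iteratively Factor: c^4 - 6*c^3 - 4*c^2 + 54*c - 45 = (c - 3)*(c^3 - 3*c^2 - 13*c + 15) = (c - 3)*(c + 3)*(c^2 - 6*c + 5) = (c - 3)*(c - 1)*(c + 3)*(c - 5)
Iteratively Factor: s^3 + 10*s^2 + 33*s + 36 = (s + 3)*(s^2 + 7*s + 12) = (s + 3)*(s + 4)*(s + 3)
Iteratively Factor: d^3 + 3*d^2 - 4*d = (d)*(d^2 + 3*d - 4) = d*(d + 4)*(d - 1)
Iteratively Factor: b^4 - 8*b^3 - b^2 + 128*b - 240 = (b - 5)*(b^3 - 3*b^2 - 16*b + 48) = (b - 5)*(b - 4)*(b^2 + b - 12) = (b - 5)*(b - 4)*(b - 3)*(b + 4)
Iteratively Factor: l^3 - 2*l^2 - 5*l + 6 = (l + 2)*(l^2 - 4*l + 3) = (l - 3)*(l + 2)*(l - 1)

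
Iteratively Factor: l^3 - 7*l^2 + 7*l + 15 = (l + 1)*(l^2 - 8*l + 15) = (l - 5)*(l + 1)*(l - 3)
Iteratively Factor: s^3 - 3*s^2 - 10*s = (s + 2)*(s^2 - 5*s) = (s - 5)*(s + 2)*(s)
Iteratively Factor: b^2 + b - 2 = (b - 1)*(b + 2)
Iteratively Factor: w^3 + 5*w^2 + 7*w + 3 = (w + 1)*(w^2 + 4*w + 3) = (w + 1)^2*(w + 3)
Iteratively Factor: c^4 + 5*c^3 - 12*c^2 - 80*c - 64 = (c - 4)*(c^3 + 9*c^2 + 24*c + 16) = (c - 4)*(c + 1)*(c^2 + 8*c + 16) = (c - 4)*(c + 1)*(c + 4)*(c + 4)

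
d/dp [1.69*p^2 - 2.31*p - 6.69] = 3.38*p - 2.31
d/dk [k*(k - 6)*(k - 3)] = 3*k^2 - 18*k + 18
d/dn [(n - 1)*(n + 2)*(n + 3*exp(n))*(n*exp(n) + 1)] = (n - 1)*(n + 1)*(n + 2)*(n + 3*exp(n))*exp(n) + (n - 1)*(n + 2)*(n*exp(n) + 1)*(3*exp(n) + 1) + (n - 1)*(n + 3*exp(n))*(n*exp(n) + 1) + (n + 2)*(n + 3*exp(n))*(n*exp(n) + 1)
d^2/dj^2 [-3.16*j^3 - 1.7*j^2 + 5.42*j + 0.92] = -18.96*j - 3.4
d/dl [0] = 0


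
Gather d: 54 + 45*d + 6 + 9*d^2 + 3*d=9*d^2 + 48*d + 60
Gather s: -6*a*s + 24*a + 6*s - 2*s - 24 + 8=24*a + s*(4 - 6*a) - 16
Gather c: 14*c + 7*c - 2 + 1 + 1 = 21*c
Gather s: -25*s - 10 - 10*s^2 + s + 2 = -10*s^2 - 24*s - 8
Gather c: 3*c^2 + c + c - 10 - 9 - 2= 3*c^2 + 2*c - 21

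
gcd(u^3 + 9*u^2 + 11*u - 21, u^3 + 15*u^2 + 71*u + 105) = u^2 + 10*u + 21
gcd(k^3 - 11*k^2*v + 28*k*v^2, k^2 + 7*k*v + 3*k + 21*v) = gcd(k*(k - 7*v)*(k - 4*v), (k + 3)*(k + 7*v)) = 1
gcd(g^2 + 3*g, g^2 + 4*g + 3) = g + 3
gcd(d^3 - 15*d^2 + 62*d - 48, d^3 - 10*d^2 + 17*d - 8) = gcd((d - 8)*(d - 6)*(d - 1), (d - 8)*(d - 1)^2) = d^2 - 9*d + 8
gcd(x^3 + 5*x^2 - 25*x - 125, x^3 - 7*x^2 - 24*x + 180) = x + 5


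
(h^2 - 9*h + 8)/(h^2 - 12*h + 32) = (h - 1)/(h - 4)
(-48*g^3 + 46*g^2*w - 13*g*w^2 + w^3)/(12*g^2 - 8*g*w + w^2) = (24*g^2 - 11*g*w + w^2)/(-6*g + w)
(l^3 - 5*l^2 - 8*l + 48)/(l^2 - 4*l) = l - 1 - 12/l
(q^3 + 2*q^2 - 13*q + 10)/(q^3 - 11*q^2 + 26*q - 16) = (q + 5)/(q - 8)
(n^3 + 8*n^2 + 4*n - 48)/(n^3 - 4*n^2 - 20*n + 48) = (n + 6)/(n - 6)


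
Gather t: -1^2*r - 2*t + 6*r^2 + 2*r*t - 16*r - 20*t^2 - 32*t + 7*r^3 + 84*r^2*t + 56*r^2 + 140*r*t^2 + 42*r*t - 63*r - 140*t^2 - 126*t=7*r^3 + 62*r^2 - 80*r + t^2*(140*r - 160) + t*(84*r^2 + 44*r - 160)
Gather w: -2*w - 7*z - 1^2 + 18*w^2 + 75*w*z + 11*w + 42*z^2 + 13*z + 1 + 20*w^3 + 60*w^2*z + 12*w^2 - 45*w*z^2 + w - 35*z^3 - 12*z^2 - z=20*w^3 + w^2*(60*z + 30) + w*(-45*z^2 + 75*z + 10) - 35*z^3 + 30*z^2 + 5*z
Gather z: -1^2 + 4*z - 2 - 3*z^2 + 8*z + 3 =-3*z^2 + 12*z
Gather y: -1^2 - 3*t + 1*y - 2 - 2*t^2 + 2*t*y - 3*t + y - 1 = -2*t^2 - 6*t + y*(2*t + 2) - 4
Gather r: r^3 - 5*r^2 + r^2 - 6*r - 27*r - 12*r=r^3 - 4*r^2 - 45*r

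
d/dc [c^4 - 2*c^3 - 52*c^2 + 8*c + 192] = 4*c^3 - 6*c^2 - 104*c + 8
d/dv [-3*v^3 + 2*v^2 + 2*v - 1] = -9*v^2 + 4*v + 2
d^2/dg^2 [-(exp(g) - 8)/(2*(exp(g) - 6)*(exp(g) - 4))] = (-exp(4*g) + 22*exp(3*g) - 96*exp(2*g) - 208*exp(g) + 1344)*exp(g)/(2*(exp(6*g) - 30*exp(5*g) + 372*exp(4*g) - 2440*exp(3*g) + 8928*exp(2*g) - 17280*exp(g) + 13824))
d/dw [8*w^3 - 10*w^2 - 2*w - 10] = 24*w^2 - 20*w - 2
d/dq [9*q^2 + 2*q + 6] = 18*q + 2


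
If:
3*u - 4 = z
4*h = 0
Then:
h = 0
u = z/3 + 4/3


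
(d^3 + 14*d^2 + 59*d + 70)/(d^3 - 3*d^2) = (d^3 + 14*d^2 + 59*d + 70)/(d^2*(d - 3))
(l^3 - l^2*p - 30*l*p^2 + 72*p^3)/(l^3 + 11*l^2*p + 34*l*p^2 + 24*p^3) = (l^2 - 7*l*p + 12*p^2)/(l^2 + 5*l*p + 4*p^2)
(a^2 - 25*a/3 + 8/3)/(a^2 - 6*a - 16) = (a - 1/3)/(a + 2)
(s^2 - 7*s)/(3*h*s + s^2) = (s - 7)/(3*h + s)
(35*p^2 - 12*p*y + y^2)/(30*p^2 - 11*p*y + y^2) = (-7*p + y)/(-6*p + y)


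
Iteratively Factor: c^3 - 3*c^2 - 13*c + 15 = (c - 5)*(c^2 + 2*c - 3) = (c - 5)*(c + 3)*(c - 1)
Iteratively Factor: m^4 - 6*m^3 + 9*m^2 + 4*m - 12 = (m - 2)*(m^3 - 4*m^2 + m + 6) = (m - 2)*(m + 1)*(m^2 - 5*m + 6) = (m - 3)*(m - 2)*(m + 1)*(m - 2)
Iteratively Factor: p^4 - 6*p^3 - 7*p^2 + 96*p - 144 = (p - 3)*(p^3 - 3*p^2 - 16*p + 48) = (p - 3)^2*(p^2 - 16) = (p - 4)*(p - 3)^2*(p + 4)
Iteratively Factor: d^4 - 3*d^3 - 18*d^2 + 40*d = (d)*(d^3 - 3*d^2 - 18*d + 40) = d*(d - 5)*(d^2 + 2*d - 8) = d*(d - 5)*(d + 4)*(d - 2)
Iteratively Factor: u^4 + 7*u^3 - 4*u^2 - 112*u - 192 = (u + 4)*(u^3 + 3*u^2 - 16*u - 48) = (u + 4)^2*(u^2 - u - 12) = (u - 4)*(u + 4)^2*(u + 3)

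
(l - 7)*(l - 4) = l^2 - 11*l + 28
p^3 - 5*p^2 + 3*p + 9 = (p - 3)^2*(p + 1)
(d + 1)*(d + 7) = d^2 + 8*d + 7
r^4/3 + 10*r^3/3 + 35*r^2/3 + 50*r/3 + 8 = (r/3 + 1/3)*(r + 2)*(r + 3)*(r + 4)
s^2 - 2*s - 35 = (s - 7)*(s + 5)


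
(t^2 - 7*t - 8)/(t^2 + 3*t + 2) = (t - 8)/(t + 2)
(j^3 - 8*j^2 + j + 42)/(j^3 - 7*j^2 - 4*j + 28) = (j - 3)/(j - 2)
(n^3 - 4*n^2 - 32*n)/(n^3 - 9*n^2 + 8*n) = (n + 4)/(n - 1)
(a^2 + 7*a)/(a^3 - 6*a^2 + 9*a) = (a + 7)/(a^2 - 6*a + 9)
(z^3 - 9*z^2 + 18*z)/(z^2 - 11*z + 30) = z*(z - 3)/(z - 5)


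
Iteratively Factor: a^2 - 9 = (a + 3)*(a - 3)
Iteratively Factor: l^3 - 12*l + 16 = (l + 4)*(l^2 - 4*l + 4) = (l - 2)*(l + 4)*(l - 2)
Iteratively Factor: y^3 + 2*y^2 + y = (y)*(y^2 + 2*y + 1) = y*(y + 1)*(y + 1)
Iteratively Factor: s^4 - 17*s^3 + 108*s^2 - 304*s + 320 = (s - 4)*(s^3 - 13*s^2 + 56*s - 80) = (s - 4)^2*(s^2 - 9*s + 20) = (s - 4)^3*(s - 5)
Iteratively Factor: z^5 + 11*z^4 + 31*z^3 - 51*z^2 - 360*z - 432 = (z + 3)*(z^4 + 8*z^3 + 7*z^2 - 72*z - 144) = (z + 3)*(z + 4)*(z^3 + 4*z^2 - 9*z - 36) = (z + 3)^2*(z + 4)*(z^2 + z - 12) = (z + 3)^2*(z + 4)^2*(z - 3)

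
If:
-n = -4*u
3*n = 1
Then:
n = 1/3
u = 1/12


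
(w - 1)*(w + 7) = w^2 + 6*w - 7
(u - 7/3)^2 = u^2 - 14*u/3 + 49/9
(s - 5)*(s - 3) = s^2 - 8*s + 15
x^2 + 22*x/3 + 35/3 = (x + 7/3)*(x + 5)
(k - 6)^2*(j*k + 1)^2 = j^2*k^4 - 12*j^2*k^3 + 36*j^2*k^2 + 2*j*k^3 - 24*j*k^2 + 72*j*k + k^2 - 12*k + 36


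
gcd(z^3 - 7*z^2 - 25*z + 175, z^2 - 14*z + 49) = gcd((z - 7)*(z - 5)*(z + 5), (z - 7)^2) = z - 7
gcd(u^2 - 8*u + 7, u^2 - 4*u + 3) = u - 1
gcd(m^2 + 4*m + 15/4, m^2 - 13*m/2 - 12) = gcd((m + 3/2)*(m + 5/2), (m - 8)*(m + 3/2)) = m + 3/2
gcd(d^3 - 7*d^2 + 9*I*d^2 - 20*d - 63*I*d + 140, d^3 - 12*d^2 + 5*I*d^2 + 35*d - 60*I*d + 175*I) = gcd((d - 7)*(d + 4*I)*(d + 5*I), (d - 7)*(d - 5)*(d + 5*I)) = d^2 + d*(-7 + 5*I) - 35*I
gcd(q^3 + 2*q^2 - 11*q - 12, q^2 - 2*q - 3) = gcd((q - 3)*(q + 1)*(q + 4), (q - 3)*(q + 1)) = q^2 - 2*q - 3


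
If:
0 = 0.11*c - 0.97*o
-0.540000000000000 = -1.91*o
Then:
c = 2.49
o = 0.28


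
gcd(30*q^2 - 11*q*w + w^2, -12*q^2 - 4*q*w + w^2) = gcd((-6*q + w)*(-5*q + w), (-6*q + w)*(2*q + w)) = 6*q - w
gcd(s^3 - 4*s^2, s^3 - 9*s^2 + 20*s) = s^2 - 4*s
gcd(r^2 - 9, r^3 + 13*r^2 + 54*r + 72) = r + 3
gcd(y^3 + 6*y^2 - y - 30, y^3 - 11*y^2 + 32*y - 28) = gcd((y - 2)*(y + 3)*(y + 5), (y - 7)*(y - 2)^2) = y - 2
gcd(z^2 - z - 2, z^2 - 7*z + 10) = z - 2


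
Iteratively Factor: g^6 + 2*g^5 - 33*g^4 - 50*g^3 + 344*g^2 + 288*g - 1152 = (g + 4)*(g^5 - 2*g^4 - 25*g^3 + 50*g^2 + 144*g - 288) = (g + 4)^2*(g^4 - 6*g^3 - g^2 + 54*g - 72) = (g - 2)*(g + 4)^2*(g^3 - 4*g^2 - 9*g + 36) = (g - 3)*(g - 2)*(g + 4)^2*(g^2 - g - 12) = (g - 4)*(g - 3)*(g - 2)*(g + 4)^2*(g + 3)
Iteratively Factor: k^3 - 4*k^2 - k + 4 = (k - 4)*(k^2 - 1) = (k - 4)*(k + 1)*(k - 1)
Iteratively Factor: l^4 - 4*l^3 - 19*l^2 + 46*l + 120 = (l - 5)*(l^3 + l^2 - 14*l - 24) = (l - 5)*(l + 3)*(l^2 - 2*l - 8) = (l - 5)*(l - 4)*(l + 3)*(l + 2)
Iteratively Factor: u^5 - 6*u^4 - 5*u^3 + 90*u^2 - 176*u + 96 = (u + 4)*(u^4 - 10*u^3 + 35*u^2 - 50*u + 24) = (u - 1)*(u + 4)*(u^3 - 9*u^2 + 26*u - 24) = (u - 2)*(u - 1)*(u + 4)*(u^2 - 7*u + 12) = (u - 4)*(u - 2)*(u - 1)*(u + 4)*(u - 3)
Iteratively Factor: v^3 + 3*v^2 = (v)*(v^2 + 3*v) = v*(v + 3)*(v)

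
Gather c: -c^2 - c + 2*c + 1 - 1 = -c^2 + c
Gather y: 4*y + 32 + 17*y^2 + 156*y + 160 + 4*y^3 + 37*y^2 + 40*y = 4*y^3 + 54*y^2 + 200*y + 192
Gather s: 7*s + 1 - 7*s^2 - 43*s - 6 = -7*s^2 - 36*s - 5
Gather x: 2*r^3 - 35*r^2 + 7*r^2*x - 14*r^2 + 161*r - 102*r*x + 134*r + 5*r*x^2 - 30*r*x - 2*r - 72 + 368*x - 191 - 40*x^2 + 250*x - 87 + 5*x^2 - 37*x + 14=2*r^3 - 49*r^2 + 293*r + x^2*(5*r - 35) + x*(7*r^2 - 132*r + 581) - 336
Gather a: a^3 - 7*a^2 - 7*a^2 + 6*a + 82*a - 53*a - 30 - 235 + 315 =a^3 - 14*a^2 + 35*a + 50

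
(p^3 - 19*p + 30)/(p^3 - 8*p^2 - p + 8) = (p^3 - 19*p + 30)/(p^3 - 8*p^2 - p + 8)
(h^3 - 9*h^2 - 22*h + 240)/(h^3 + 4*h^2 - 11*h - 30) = (h^2 - 14*h + 48)/(h^2 - h - 6)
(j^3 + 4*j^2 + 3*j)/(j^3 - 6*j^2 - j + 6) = j*(j + 3)/(j^2 - 7*j + 6)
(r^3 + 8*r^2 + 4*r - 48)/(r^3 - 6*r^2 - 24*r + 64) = (r + 6)/(r - 8)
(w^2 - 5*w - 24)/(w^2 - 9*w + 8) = (w + 3)/(w - 1)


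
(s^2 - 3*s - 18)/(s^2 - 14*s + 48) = (s + 3)/(s - 8)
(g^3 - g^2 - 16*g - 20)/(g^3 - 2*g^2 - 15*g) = (g^2 + 4*g + 4)/(g*(g + 3))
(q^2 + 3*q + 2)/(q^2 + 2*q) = (q + 1)/q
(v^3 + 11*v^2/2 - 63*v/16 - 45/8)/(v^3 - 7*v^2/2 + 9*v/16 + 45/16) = (v + 6)/(v - 3)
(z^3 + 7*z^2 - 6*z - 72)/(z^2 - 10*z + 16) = (z^3 + 7*z^2 - 6*z - 72)/(z^2 - 10*z + 16)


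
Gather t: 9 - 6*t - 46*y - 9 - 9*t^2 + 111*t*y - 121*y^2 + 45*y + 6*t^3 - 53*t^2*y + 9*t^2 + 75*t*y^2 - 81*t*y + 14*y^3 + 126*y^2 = 6*t^3 - 53*t^2*y + t*(75*y^2 + 30*y - 6) + 14*y^3 + 5*y^2 - y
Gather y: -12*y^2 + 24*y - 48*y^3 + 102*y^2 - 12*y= -48*y^3 + 90*y^2 + 12*y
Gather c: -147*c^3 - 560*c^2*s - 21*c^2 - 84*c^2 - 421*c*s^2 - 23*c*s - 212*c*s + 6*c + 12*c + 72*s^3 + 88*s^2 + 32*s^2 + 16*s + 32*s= -147*c^3 + c^2*(-560*s - 105) + c*(-421*s^2 - 235*s + 18) + 72*s^3 + 120*s^2 + 48*s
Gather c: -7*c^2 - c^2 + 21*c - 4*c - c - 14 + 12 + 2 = -8*c^2 + 16*c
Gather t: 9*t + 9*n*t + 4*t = t*(9*n + 13)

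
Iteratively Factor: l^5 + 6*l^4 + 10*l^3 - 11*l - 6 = (l + 1)*(l^4 + 5*l^3 + 5*l^2 - 5*l - 6) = (l + 1)^2*(l^3 + 4*l^2 + l - 6) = (l + 1)^2*(l + 3)*(l^2 + l - 2) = (l + 1)^2*(l + 2)*(l + 3)*(l - 1)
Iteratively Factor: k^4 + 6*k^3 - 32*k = (k + 4)*(k^3 + 2*k^2 - 8*k) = k*(k + 4)*(k^2 + 2*k - 8) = k*(k + 4)^2*(k - 2)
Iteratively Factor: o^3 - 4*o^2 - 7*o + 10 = (o + 2)*(o^2 - 6*o + 5) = (o - 5)*(o + 2)*(o - 1)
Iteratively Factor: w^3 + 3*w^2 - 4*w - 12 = (w + 3)*(w^2 - 4) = (w + 2)*(w + 3)*(w - 2)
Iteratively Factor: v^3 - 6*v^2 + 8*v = (v - 2)*(v^2 - 4*v) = v*(v - 2)*(v - 4)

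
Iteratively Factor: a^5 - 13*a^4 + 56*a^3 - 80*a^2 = (a - 4)*(a^4 - 9*a^3 + 20*a^2) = a*(a - 4)*(a^3 - 9*a^2 + 20*a) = a*(a - 4)^2*(a^2 - 5*a) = a*(a - 5)*(a - 4)^2*(a)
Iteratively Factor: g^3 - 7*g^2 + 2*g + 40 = (g - 5)*(g^2 - 2*g - 8) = (g - 5)*(g + 2)*(g - 4)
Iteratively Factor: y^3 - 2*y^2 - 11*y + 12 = (y - 4)*(y^2 + 2*y - 3) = (y - 4)*(y - 1)*(y + 3)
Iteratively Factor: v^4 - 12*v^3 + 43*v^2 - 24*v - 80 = (v - 4)*(v^3 - 8*v^2 + 11*v + 20) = (v - 4)^2*(v^2 - 4*v - 5) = (v - 4)^2*(v + 1)*(v - 5)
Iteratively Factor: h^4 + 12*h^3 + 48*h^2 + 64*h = (h + 4)*(h^3 + 8*h^2 + 16*h) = (h + 4)^2*(h^2 + 4*h) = h*(h + 4)^2*(h + 4)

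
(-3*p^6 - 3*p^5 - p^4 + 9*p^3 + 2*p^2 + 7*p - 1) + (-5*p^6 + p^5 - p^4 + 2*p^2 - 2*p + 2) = -8*p^6 - 2*p^5 - 2*p^4 + 9*p^3 + 4*p^2 + 5*p + 1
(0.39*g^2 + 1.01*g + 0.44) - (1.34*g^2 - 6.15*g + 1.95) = -0.95*g^2 + 7.16*g - 1.51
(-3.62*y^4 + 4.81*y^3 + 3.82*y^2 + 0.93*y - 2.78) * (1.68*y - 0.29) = -6.0816*y^5 + 9.1306*y^4 + 5.0227*y^3 + 0.4546*y^2 - 4.9401*y + 0.8062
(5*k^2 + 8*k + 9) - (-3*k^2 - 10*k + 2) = 8*k^2 + 18*k + 7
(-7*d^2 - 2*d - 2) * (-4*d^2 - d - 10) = 28*d^4 + 15*d^3 + 80*d^2 + 22*d + 20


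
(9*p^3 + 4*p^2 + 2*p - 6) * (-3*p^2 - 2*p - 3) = -27*p^5 - 30*p^4 - 41*p^3 + 2*p^2 + 6*p + 18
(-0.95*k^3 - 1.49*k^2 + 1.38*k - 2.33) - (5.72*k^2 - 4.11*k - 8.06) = -0.95*k^3 - 7.21*k^2 + 5.49*k + 5.73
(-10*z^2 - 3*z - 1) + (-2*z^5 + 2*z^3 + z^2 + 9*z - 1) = -2*z^5 + 2*z^3 - 9*z^2 + 6*z - 2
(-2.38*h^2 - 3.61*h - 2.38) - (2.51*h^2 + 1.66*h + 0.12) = -4.89*h^2 - 5.27*h - 2.5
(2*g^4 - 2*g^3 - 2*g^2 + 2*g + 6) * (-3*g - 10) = -6*g^5 - 14*g^4 + 26*g^3 + 14*g^2 - 38*g - 60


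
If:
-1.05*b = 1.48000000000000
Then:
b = -1.41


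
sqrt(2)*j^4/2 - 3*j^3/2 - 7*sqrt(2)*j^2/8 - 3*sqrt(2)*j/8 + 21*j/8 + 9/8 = (j - 3/2)*(j + 1/2)*(j - 3*sqrt(2)/2)*(sqrt(2)*j/2 + sqrt(2)/2)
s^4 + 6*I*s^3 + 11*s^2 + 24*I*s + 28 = (s - 2*I)*(s - I)*(s + 2*I)*(s + 7*I)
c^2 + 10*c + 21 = (c + 3)*(c + 7)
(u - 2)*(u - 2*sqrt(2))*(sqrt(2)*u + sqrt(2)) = sqrt(2)*u^3 - 4*u^2 - sqrt(2)*u^2 - 2*sqrt(2)*u + 4*u + 8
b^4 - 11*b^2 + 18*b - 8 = (b - 2)*(b - 1)^2*(b + 4)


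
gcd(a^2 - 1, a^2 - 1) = a^2 - 1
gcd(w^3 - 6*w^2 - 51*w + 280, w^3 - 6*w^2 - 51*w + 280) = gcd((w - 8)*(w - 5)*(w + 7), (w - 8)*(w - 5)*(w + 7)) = w^3 - 6*w^2 - 51*w + 280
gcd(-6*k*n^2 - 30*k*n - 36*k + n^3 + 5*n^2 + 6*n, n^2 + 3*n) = n + 3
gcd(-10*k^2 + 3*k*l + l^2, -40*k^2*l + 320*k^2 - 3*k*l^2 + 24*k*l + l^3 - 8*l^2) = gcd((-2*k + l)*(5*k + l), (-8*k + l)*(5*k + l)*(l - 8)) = 5*k + l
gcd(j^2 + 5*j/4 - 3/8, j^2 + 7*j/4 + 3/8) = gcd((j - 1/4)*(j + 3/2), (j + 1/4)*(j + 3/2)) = j + 3/2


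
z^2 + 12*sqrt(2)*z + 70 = (z + 5*sqrt(2))*(z + 7*sqrt(2))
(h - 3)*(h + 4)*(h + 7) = h^3 + 8*h^2 - 5*h - 84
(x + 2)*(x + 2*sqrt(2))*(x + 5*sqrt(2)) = x^3 + 2*x^2 + 7*sqrt(2)*x^2 + 14*sqrt(2)*x + 20*x + 40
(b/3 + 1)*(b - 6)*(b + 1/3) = b^3/3 - 8*b^2/9 - 19*b/3 - 2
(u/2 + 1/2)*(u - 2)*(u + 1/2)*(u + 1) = u^4/2 + u^3/4 - 3*u^2/2 - 7*u/4 - 1/2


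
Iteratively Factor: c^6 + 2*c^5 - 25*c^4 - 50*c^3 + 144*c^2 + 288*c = (c)*(c^5 + 2*c^4 - 25*c^3 - 50*c^2 + 144*c + 288) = c*(c + 4)*(c^4 - 2*c^3 - 17*c^2 + 18*c + 72) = c*(c - 4)*(c + 4)*(c^3 + 2*c^2 - 9*c - 18) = c*(c - 4)*(c + 3)*(c + 4)*(c^2 - c - 6) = c*(c - 4)*(c - 3)*(c + 3)*(c + 4)*(c + 2)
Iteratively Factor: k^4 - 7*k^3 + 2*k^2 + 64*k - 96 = (k - 2)*(k^3 - 5*k^2 - 8*k + 48) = (k - 2)*(k + 3)*(k^2 - 8*k + 16) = (k - 4)*(k - 2)*(k + 3)*(k - 4)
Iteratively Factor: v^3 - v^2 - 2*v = (v)*(v^2 - v - 2) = v*(v - 2)*(v + 1)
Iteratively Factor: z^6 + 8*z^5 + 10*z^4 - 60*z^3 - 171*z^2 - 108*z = (z + 4)*(z^5 + 4*z^4 - 6*z^3 - 36*z^2 - 27*z) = (z + 3)*(z + 4)*(z^4 + z^3 - 9*z^2 - 9*z) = (z + 1)*(z + 3)*(z + 4)*(z^3 - 9*z) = (z + 1)*(z + 3)^2*(z + 4)*(z^2 - 3*z) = (z - 3)*(z + 1)*(z + 3)^2*(z + 4)*(z)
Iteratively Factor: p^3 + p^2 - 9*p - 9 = (p + 3)*(p^2 - 2*p - 3) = (p - 3)*(p + 3)*(p + 1)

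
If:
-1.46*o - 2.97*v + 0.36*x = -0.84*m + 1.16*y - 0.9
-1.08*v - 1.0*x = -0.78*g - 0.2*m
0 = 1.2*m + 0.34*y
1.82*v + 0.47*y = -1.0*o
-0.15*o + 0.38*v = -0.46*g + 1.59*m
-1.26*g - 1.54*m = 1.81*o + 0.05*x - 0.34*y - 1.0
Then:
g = -0.53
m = -0.80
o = 2.10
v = -1.88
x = 1.46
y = 2.83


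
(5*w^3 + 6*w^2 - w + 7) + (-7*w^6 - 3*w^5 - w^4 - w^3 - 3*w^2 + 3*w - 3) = -7*w^6 - 3*w^5 - w^4 + 4*w^3 + 3*w^2 + 2*w + 4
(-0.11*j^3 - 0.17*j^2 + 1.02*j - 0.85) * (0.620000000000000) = -0.0682*j^3 - 0.1054*j^2 + 0.6324*j - 0.527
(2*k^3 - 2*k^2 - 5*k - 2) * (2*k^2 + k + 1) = 4*k^5 - 2*k^4 - 10*k^3 - 11*k^2 - 7*k - 2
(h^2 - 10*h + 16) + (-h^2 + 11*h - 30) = h - 14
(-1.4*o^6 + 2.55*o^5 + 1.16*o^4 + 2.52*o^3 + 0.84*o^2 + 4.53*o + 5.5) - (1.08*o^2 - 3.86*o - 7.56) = -1.4*o^6 + 2.55*o^5 + 1.16*o^4 + 2.52*o^3 - 0.24*o^2 + 8.39*o + 13.06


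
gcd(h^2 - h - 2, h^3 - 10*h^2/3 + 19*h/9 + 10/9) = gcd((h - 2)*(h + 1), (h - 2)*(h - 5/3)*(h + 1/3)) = h - 2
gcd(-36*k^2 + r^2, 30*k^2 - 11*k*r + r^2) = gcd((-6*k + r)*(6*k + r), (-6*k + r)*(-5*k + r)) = -6*k + r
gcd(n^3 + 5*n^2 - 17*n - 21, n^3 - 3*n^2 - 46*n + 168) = n + 7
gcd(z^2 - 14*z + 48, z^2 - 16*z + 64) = z - 8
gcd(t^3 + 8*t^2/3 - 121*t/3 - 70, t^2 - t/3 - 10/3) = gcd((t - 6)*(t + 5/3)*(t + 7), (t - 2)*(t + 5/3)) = t + 5/3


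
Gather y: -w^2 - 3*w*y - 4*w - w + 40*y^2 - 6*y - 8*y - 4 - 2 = -w^2 - 5*w + 40*y^2 + y*(-3*w - 14) - 6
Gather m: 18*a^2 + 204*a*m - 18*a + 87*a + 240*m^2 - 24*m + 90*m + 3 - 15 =18*a^2 + 69*a + 240*m^2 + m*(204*a + 66) - 12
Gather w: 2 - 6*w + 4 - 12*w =6 - 18*w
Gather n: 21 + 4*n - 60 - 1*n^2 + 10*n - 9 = -n^2 + 14*n - 48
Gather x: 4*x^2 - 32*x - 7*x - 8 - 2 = 4*x^2 - 39*x - 10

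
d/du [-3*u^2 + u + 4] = 1 - 6*u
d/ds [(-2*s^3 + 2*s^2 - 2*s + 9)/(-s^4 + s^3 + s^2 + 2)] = (s*(-4*s^2 + 3*s + 2)*(2*s^3 - 2*s^2 + 2*s - 9) + 2*(-3*s^2 + 2*s - 1)*(-s^4 + s^3 + s^2 + 2))/(-s^4 + s^3 + s^2 + 2)^2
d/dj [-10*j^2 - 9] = -20*j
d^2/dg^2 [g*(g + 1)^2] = 6*g + 4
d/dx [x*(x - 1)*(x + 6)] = 3*x^2 + 10*x - 6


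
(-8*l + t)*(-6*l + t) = 48*l^2 - 14*l*t + t^2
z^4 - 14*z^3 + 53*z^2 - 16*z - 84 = (z - 7)*(z - 6)*(z - 2)*(z + 1)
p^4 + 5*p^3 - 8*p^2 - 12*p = p*(p - 2)*(p + 1)*(p + 6)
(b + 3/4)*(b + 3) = b^2 + 15*b/4 + 9/4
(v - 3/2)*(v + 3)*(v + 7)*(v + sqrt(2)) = v^4 + sqrt(2)*v^3 + 17*v^3/2 + 6*v^2 + 17*sqrt(2)*v^2/2 - 63*v/2 + 6*sqrt(2)*v - 63*sqrt(2)/2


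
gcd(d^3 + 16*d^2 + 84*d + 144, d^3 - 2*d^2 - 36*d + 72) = d + 6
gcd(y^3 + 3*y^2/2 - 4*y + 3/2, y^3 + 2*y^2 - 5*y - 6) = y + 3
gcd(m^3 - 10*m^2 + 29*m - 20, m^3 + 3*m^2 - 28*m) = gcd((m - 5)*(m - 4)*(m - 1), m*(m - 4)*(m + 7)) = m - 4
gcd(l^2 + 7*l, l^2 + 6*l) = l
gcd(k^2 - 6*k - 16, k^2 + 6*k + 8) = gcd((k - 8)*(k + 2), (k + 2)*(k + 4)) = k + 2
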